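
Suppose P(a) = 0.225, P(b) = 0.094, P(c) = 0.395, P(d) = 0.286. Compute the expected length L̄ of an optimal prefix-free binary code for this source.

Repeatedly combine the two least-probable nodes; the expected code length is the sum of the merged weights.
merge 47/500 + 9/40 → 319/1000
merge 143/500 + 319/1000 → 121/200
merge 79/200 + 121/200 → 1
L = 319/1000 + 121/200 + 1 = 481/250 = 1.924 bits/symbol.

1.924 bits/symbol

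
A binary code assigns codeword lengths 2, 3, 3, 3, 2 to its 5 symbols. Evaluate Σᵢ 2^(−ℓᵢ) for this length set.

0.875

With common denominator 2^3 = 8: Σ 2^(−ℓᵢ) = 2/8 + 1/8 + 1/8 + 1/8 + 2/8 = 7/8 = 0.875.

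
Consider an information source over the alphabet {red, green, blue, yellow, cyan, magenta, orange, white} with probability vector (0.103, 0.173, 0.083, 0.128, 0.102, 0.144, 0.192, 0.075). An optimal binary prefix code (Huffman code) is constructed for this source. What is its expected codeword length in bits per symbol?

Repeatedly combine the two least-probable nodes; the expected code length is the sum of the merged weights.
merge 3/40 + 83/1000 → 79/500
merge 51/500 + 103/1000 → 41/200
merge 16/125 + 18/125 → 34/125
merge 79/500 + 173/1000 → 331/1000
merge 24/125 + 41/200 → 397/1000
merge 34/125 + 331/1000 → 603/1000
merge 397/1000 + 603/1000 → 1
L = 79/500 + 41/200 + 34/125 + 331/1000 + 397/1000 + 603/1000 + 1 = 1483/500 = 2.966 bits/symbol.

2.966 bits/symbol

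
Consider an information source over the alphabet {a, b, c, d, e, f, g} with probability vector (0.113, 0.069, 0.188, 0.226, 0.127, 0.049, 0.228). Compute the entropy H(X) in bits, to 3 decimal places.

H = −Σ pᵢ log₂ pᵢ.
−0.113·log₂(0.113) = 0.3555
−0.069·log₂(0.069) = 0.2662
−0.188·log₂(0.188) = 0.4533
−0.226·log₂(0.226) = 0.4849
−0.127·log₂(0.127) = 0.3781
−0.049·log₂(0.049) = 0.2132
−0.228·log₂(0.228) = 0.4863
Sum ≈ 2.6374 → 2.637 bits.

2.637 bits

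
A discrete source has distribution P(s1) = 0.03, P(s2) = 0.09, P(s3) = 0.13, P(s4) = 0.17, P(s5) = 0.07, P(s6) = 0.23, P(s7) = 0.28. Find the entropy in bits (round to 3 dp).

2.552 bits

H = −Σ pᵢ log₂ pᵢ.
−0.03·log₂(0.03) = 0.1518
−0.09·log₂(0.09) = 0.3127
−0.13·log₂(0.13) = 0.3826
−0.17·log₂(0.17) = 0.4346
−0.07·log₂(0.07) = 0.2686
−0.23·log₂(0.23) = 0.4877
−0.28·log₂(0.28) = 0.5142
Sum ≈ 2.5521 → 2.552 bits.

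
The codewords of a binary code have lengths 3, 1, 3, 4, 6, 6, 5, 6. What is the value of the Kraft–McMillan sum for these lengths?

0.890625

With common denominator 2^6 = 64: Σ 2^(−ℓᵢ) = 8/64 + 32/64 + 8/64 + 4/64 + 1/64 + 1/64 + 2/64 + 1/64 = 57/64 = 0.890625.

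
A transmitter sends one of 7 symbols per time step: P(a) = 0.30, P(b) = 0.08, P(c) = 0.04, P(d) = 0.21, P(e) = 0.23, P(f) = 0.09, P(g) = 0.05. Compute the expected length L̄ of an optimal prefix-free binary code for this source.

Repeatedly combine the two least-probable nodes; the expected code length is the sum of the merged weights.
merge 1/25 + 1/20 → 9/100
merge 2/25 + 9/100 → 17/100
merge 9/100 + 17/100 → 13/50
merge 21/100 + 23/100 → 11/25
merge 13/50 + 3/10 → 14/25
merge 11/25 + 14/25 → 1
L = 9/100 + 17/100 + 13/50 + 11/25 + 14/25 + 1 = 63/25 = 2.52 bits/symbol.

2.52 bits/symbol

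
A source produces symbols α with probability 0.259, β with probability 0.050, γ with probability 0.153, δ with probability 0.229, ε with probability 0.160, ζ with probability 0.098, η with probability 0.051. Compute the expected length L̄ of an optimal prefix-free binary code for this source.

2.613 bits/symbol

Repeatedly combine the two least-probable nodes; the expected code length is the sum of the merged weights.
merge 1/20 + 51/1000 → 101/1000
merge 49/500 + 101/1000 → 199/1000
merge 153/1000 + 4/25 → 313/1000
merge 199/1000 + 229/1000 → 107/250
merge 259/1000 + 313/1000 → 143/250
merge 107/250 + 143/250 → 1
L = 101/1000 + 199/1000 + 313/1000 + 107/250 + 143/250 + 1 = 2613/1000 = 2.613 bits/symbol.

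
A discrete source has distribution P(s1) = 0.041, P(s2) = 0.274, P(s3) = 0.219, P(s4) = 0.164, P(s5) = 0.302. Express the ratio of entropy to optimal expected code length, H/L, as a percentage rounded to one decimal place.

96.6%

Entropy H = −Σ p log₂ p ≈ 2.1299 bits.
Huffman merges: 41/1000+41/250→41/200; 41/200+219/1000→53/125; 137/500+151/500→72/125; 53/125+72/125→1. L = 441/200 ≈ 2.2050.
Efficiency = H/L = 2.1299/2.2050 = 96.6%.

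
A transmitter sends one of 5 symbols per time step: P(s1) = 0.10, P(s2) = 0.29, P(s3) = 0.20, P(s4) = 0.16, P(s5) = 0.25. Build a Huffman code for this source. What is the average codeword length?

Repeatedly combine the two least-probable nodes; the expected code length is the sum of the merged weights.
merge 1/10 + 4/25 → 13/50
merge 1/5 + 1/4 → 9/20
merge 13/50 + 29/100 → 11/20
merge 9/20 + 11/20 → 1
L = 13/50 + 9/20 + 11/20 + 1 = 113/50 = 2.26 bits/symbol.

2.26 bits/symbol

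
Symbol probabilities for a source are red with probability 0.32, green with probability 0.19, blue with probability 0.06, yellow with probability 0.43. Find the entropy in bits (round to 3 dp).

1.748 bits

H = −Σ pᵢ log₂ pᵢ.
−0.32·log₂(0.32) = 0.5260
−0.19·log₂(0.19) = 0.4552
−0.06·log₂(0.06) = 0.2435
−0.43·log₂(0.43) = 0.5236
Sum ≈ 1.7484 → 1.748 bits.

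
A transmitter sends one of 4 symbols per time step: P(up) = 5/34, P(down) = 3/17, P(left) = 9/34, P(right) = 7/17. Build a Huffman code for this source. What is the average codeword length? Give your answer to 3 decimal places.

Repeatedly combine the two least-probable nodes; the expected code length is the sum of the merged weights.
merge 5/34 + 3/17 → 11/34
merge 9/34 + 11/34 → 10/17
merge 7/17 + 10/17 → 1
L = 11/34 + 10/17 + 1 = 65/34 ≈ 1.912 bits/symbol.

1.912 bits/symbol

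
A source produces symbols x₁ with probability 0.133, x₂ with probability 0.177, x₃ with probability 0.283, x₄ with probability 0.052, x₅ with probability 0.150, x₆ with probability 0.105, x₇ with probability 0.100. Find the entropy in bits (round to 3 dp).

2.651 bits

H = −Σ pᵢ log₂ pᵢ.
−0.133·log₂(0.133) = 0.3871
−0.177·log₂(0.177) = 0.4422
−0.283·log₂(0.283) = 0.5154
−0.052·log₂(0.052) = 0.2218
−0.150·log₂(0.150) = 0.4105
−0.105·log₂(0.105) = 0.3414
−0.100·log₂(0.100) = 0.3322
Sum ≈ 2.6506 → 2.651 bits.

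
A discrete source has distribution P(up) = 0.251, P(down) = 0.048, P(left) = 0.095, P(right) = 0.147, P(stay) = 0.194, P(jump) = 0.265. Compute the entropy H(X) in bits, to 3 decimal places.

H = −Σ pᵢ log₂ pᵢ.
−0.251·log₂(0.251) = 0.5006
−0.048·log₂(0.048) = 0.2103
−0.095·log₂(0.095) = 0.3226
−0.147·log₂(0.147) = 0.4066
−0.194·log₂(0.194) = 0.4590
−0.265·log₂(0.265) = 0.5077
Sum ≈ 2.4068 → 2.407 bits.

2.407 bits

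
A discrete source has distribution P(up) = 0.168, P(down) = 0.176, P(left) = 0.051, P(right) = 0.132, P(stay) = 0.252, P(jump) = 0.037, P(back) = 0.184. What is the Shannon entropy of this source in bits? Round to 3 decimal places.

H = −Σ pᵢ log₂ pᵢ.
−0.168·log₂(0.168) = 0.4323
−0.176·log₂(0.176) = 0.4411
−0.051·log₂(0.051) = 0.2190
−0.132·log₂(0.132) = 0.3856
−0.252·log₂(0.252) = 0.5011
−0.037·log₂(0.037) = 0.1760
−0.184·log₂(0.184) = 0.4494
Sum ≈ 2.6045 → 2.605 bits.

2.605 bits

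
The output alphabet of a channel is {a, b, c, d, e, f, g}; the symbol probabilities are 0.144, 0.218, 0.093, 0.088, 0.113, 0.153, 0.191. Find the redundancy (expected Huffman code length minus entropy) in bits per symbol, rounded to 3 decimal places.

0.037 bits

Entropy H = −Σ p log₂ p ≈ 2.7349 bits.
Huffman merges: 11/125+93/1000→181/1000; 113/1000+18/125→257/1000; 153/1000+181/1000→167/500; 191/1000+109/500→409/1000; 257/1000+167/500→591/1000; 409/1000+591/1000→1. L = 693/250 ≈ 2.7720.
L − H = 2.7720 − 2.7349 = 0.037 bits.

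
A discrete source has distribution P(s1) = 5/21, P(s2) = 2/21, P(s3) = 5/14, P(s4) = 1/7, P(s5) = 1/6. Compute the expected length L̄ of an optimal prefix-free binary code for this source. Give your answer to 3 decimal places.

Repeatedly combine the two least-probable nodes; the expected code length is the sum of the merged weights.
merge 2/21 + 1/7 → 5/21
merge 1/6 + 5/21 → 17/42
merge 5/21 + 5/14 → 25/42
merge 17/42 + 25/42 → 1
L = 5/21 + 17/42 + 25/42 + 1 = 47/21 ≈ 2.238 bits/symbol.

2.238 bits/symbol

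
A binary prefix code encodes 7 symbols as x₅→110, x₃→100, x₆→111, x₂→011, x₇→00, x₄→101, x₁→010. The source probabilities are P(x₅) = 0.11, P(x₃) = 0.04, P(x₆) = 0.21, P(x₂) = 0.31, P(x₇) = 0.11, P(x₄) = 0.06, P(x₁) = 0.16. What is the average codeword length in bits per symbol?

L̄ = Σ pᵢ·ℓᵢ = 0.11·3 + 0.04·3 + 0.21·3 + 0.31·3 + 0.11·2 + 0.06·3 + 0.16·3 = 2.89 bits/symbol.

2.89 bits/symbol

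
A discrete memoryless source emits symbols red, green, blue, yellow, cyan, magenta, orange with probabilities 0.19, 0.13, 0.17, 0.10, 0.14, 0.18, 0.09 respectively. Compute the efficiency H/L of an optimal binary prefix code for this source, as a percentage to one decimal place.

Entropy H = −Σ p log₂ p ≈ 2.7597 bits.
Huffman merges: 9/100+1/10→19/100; 13/100+7/50→27/100; 17/100+9/50→7/20; 19/100+19/100→19/50; 27/100+7/20→31/50; 19/50+31/50→1. L = 281/100 ≈ 2.8100.
Efficiency = H/L = 2.7597/2.8100 = 98.2%.

98.2%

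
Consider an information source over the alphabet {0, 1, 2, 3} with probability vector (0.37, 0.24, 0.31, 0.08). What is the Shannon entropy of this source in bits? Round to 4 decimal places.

1.8402 bits

H = −Σ pᵢ log₂ pᵢ.
−0.37·log₂(0.37) = 0.5307
−0.24·log₂(0.24) = 0.4941
−0.31·log₂(0.31) = 0.5238
−0.08·log₂(0.08) = 0.2915
Sum ≈ 1.8402 → 1.8402 bits.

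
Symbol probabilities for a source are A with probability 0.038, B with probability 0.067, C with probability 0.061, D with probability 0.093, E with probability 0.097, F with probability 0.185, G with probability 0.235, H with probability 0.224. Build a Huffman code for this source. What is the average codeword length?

Repeatedly combine the two least-probable nodes; the expected code length is the sum of the merged weights.
merge 19/500 + 61/1000 → 99/1000
merge 67/1000 + 93/1000 → 4/25
merge 97/1000 + 99/1000 → 49/250
merge 4/25 + 37/200 → 69/200
merge 49/250 + 28/125 → 21/50
merge 47/200 + 69/200 → 29/50
merge 21/50 + 29/50 → 1
L = 99/1000 + 4/25 + 49/250 + 69/200 + 21/50 + 29/50 + 1 = 14/5 = 2.8 bits/symbol.

2.8 bits/symbol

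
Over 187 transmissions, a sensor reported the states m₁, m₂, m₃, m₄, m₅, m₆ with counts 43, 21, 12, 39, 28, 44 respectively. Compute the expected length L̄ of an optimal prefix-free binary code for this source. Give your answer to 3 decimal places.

Probabilities are the counts divided by 187.
Repeatedly combine the two least-probable nodes; the expected code length is the sum of the merged weights.
merge 12/187 + 21/187 → 3/17
merge 28/187 + 3/17 → 61/187
merge 39/187 + 43/187 → 82/187
merge 4/17 + 61/187 → 105/187
merge 82/187 + 105/187 → 1
L = 3/17 + 61/187 + 82/187 + 105/187 + 1 = 468/187 ≈ 2.503 bits/symbol.

2.503 bits/symbol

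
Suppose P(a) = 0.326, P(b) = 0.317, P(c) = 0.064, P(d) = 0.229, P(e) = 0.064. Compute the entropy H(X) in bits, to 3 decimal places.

2.047 bits

H = −Σ pᵢ log₂ pᵢ.
−0.326·log₂(0.326) = 0.5272
−0.317·log₂(0.317) = 0.5254
−0.064·log₂(0.064) = 0.2538
−0.229·log₂(0.229) = 0.4870
−0.064·log₂(0.064) = 0.2538
Sum ≈ 2.0472 → 2.047 bits.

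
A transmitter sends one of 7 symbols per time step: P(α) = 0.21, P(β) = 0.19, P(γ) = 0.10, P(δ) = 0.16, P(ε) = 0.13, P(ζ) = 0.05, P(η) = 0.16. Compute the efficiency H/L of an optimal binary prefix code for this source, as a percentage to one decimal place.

Entropy H = −Σ p log₂ p ≈ 2.7050 bits.
Huffman merges: 1/20+1/10→3/20; 13/100+3/20→7/25; 4/25+4/25→8/25; 19/100+21/100→2/5; 7/25+8/25→3/5; 2/5+3/5→1. L = 11/4 ≈ 2.7500.
Efficiency = H/L = 2.7050/2.7500 = 98.4%.

98.4%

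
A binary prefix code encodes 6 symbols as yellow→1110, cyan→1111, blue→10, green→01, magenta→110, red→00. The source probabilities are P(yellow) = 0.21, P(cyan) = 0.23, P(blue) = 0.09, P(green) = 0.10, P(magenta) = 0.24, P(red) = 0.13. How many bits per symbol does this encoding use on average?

3.12 bits/symbol

L̄ = Σ pᵢ·ℓᵢ = 0.21·4 + 0.23·4 + 0.09·2 + 0.10·2 + 0.24·3 + 0.13·2 = 3.12 bits/symbol.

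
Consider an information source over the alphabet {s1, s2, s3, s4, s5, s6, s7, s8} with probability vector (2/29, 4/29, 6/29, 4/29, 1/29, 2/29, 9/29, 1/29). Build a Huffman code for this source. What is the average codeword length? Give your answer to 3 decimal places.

2.690 bits/symbol

Repeatedly combine the two least-probable nodes; the expected code length is the sum of the merged weights.
merge 1/29 + 1/29 → 2/29
merge 2/29 + 2/29 → 4/29
merge 2/29 + 4/29 → 6/29
merge 4/29 + 4/29 → 8/29
merge 6/29 + 6/29 → 12/29
merge 8/29 + 9/29 → 17/29
merge 12/29 + 17/29 → 1
L = 2/29 + 4/29 + 6/29 + 8/29 + 12/29 + 17/29 + 1 = 78/29 ≈ 2.690 bits/symbol.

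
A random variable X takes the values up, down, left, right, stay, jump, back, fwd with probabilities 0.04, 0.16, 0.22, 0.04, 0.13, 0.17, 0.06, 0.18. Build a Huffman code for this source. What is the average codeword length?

Repeatedly combine the two least-probable nodes; the expected code length is the sum of the merged weights.
merge 1/25 + 1/25 → 2/25
merge 3/50 + 2/25 → 7/50
merge 13/100 + 7/50 → 27/100
merge 4/25 + 17/100 → 33/100
merge 9/50 + 11/50 → 2/5
merge 27/100 + 33/100 → 3/5
merge 2/5 + 3/5 → 1
L = 2/25 + 7/50 + 27/100 + 33/100 + 2/5 + 3/5 + 1 = 141/50 = 2.82 bits/symbol.

2.82 bits/symbol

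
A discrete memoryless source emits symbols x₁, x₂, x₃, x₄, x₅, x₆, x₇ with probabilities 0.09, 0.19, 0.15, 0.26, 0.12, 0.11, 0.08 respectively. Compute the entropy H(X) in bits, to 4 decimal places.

H = −Σ pᵢ log₂ pᵢ.
−0.09·log₂(0.09) = 0.3127
−0.19·log₂(0.19) = 0.4552
−0.15·log₂(0.15) = 0.4105
−0.26·log₂(0.26) = 0.5053
−0.12·log₂(0.12) = 0.3671
−0.11·log₂(0.11) = 0.3503
−0.08·log₂(0.08) = 0.2915
Sum ≈ 2.6926 → 2.6926 bits.

2.6926 bits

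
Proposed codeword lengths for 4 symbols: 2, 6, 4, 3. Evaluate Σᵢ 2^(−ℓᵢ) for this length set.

With common denominator 2^6 = 64: Σ 2^(−ℓᵢ) = 16/64 + 1/64 + 4/64 + 8/64 = 29/64 = 0.453125.

0.453125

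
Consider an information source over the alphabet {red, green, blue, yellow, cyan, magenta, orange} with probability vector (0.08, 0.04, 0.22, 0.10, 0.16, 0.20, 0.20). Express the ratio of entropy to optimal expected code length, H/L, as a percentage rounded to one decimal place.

Entropy H = −Σ p log₂ p ≈ 2.6418 bits.
Huffman merges: 1/25+2/25→3/25; 1/10+3/25→11/50; 4/25+1/5→9/25; 1/5+11/50→21/50; 11/50+9/25→29/50; 21/50+29/50→1. L = 27/10 ≈ 2.7000.
Efficiency = H/L = 2.6418/2.7000 = 97.8%.

97.8%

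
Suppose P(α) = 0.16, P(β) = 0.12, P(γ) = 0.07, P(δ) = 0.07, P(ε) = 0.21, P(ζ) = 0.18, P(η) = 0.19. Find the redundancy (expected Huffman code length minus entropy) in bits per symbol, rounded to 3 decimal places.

Entropy H = −Σ p log₂ p ≈ 2.7006 bits.
Huffman merges: 7/100+7/100→7/50; 3/25+7/50→13/50; 4/25+9/50→17/50; 19/100+21/100→2/5; 13/50+17/50→3/5; 2/5+3/5→1. L = 137/50 ≈ 2.7400.
L − H = 2.7400 − 2.7006 = 0.039 bits.

0.039 bits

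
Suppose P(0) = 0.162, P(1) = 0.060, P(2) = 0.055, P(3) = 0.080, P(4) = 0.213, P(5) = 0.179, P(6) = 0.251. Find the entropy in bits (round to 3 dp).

H = −Σ pᵢ log₂ pᵢ.
−0.162·log₂(0.162) = 0.4254
−0.060·log₂(0.060) = 0.2435
−0.055·log₂(0.055) = 0.2301
−0.080·log₂(0.080) = 0.2915
−0.213·log₂(0.213) = 0.4752
−0.179·log₂(0.179) = 0.4443
−0.251·log₂(0.251) = 0.5006
Sum ≈ 2.6106 → 2.611 bits.

2.611 bits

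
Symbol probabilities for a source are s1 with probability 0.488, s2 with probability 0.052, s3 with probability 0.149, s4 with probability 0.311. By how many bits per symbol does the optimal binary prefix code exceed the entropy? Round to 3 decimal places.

0.053 bits

Entropy H = −Σ p log₂ p ≈ 1.6602 bits.
Huffman merges: 13/250+149/1000→201/1000; 201/1000+311/1000→64/125; 61/125+64/125→1. L = 1713/1000 ≈ 1.7130.
L − H = 1.7130 − 1.6602 = 0.053 bits.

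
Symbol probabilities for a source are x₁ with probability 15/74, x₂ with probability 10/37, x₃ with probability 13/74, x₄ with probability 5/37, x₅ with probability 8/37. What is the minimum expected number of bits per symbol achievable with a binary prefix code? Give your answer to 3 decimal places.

2.311 bits/symbol

Repeatedly combine the two least-probable nodes; the expected code length is the sum of the merged weights.
merge 5/37 + 13/74 → 23/74
merge 15/74 + 8/37 → 31/74
merge 10/37 + 23/74 → 43/74
merge 31/74 + 43/74 → 1
L = 23/74 + 31/74 + 43/74 + 1 = 171/74 ≈ 2.311 bits/symbol.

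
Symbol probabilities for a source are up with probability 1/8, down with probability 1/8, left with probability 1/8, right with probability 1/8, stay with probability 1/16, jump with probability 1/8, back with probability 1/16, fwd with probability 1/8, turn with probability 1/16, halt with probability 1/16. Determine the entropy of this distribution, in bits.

3.25 bits

Each probability is a power of 1/2, so log₂(1/p) is an integer.
H = Σ p·log₂(1/p) = 1/8·3 + 1/8·3 + 1/8·3 + 1/8·3 + 1/16·4 + 1/8·3 + 1/16·4 + 1/8·3 + 1/16·4 + 1/16·4 = 3.25 bits.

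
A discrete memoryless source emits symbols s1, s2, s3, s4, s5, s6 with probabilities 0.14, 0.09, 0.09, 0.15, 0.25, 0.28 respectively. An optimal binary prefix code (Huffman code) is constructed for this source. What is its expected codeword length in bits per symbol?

2.47 bits/symbol

Repeatedly combine the two least-probable nodes; the expected code length is the sum of the merged weights.
merge 9/100 + 9/100 → 9/50
merge 7/50 + 3/20 → 29/100
merge 9/50 + 1/4 → 43/100
merge 7/25 + 29/100 → 57/100
merge 43/100 + 57/100 → 1
L = 9/50 + 29/100 + 43/100 + 57/100 + 1 = 247/100 = 2.47 bits/symbol.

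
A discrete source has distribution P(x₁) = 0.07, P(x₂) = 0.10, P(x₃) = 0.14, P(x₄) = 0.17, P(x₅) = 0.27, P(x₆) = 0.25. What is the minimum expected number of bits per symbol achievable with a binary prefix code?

Repeatedly combine the two least-probable nodes; the expected code length is the sum of the merged weights.
merge 7/100 + 1/10 → 17/100
merge 7/50 + 17/100 → 31/100
merge 17/100 + 1/4 → 21/50
merge 27/100 + 31/100 → 29/50
merge 21/50 + 29/50 → 1
L = 17/100 + 31/100 + 21/50 + 29/50 + 1 = 62/25 = 2.48 bits/symbol.

2.48 bits/symbol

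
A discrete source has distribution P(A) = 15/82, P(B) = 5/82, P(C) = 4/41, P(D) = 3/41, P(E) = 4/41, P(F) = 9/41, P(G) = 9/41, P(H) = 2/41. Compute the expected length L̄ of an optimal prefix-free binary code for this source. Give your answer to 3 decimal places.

2.841 bits/symbol

Repeatedly combine the two least-probable nodes; the expected code length is the sum of the merged weights.
merge 2/41 + 5/82 → 9/82
merge 3/41 + 4/41 → 7/41
merge 4/41 + 9/82 → 17/82
merge 7/41 + 15/82 → 29/82
merge 17/82 + 9/41 → 35/82
merge 9/41 + 29/82 → 47/82
merge 35/82 + 47/82 → 1
L = 9/82 + 7/41 + 17/82 + 29/82 + 35/82 + 47/82 + 1 = 233/82 ≈ 2.841 bits/symbol.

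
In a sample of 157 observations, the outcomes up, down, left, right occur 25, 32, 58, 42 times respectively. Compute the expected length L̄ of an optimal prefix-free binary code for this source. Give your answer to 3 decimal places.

Probabilities are the counts divided by 157.
Repeatedly combine the two least-probable nodes; the expected code length is the sum of the merged weights.
merge 25/157 + 32/157 → 57/157
merge 42/157 + 57/157 → 99/157
merge 58/157 + 99/157 → 1
L = 57/157 + 99/157 + 1 = 313/157 ≈ 1.994 bits/symbol.

1.994 bits/symbol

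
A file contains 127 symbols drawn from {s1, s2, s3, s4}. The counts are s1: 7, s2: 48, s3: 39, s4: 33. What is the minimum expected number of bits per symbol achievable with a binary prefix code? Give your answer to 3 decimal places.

Probabilities are the counts divided by 127.
Repeatedly combine the two least-probable nodes; the expected code length is the sum of the merged weights.
merge 7/127 + 33/127 → 40/127
merge 39/127 + 40/127 → 79/127
merge 48/127 + 79/127 → 1
L = 40/127 + 79/127 + 1 = 246/127 ≈ 1.937 bits/symbol.

1.937 bits/symbol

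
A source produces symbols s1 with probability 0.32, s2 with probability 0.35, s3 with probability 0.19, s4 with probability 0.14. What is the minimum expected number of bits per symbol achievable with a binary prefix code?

Repeatedly combine the two least-probable nodes; the expected code length is the sum of the merged weights.
merge 7/50 + 19/100 → 33/100
merge 8/25 + 33/100 → 13/20
merge 7/20 + 13/20 → 1
L = 33/100 + 13/20 + 1 = 99/50 = 1.98 bits/symbol.

1.98 bits/symbol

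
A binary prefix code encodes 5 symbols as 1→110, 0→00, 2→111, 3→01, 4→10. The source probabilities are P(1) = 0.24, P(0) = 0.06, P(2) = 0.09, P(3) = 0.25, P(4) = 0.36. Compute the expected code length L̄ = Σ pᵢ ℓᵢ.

2.33 bits/symbol

L̄ = Σ pᵢ·ℓᵢ = 0.24·3 + 0.06·2 + 0.09·3 + 0.25·2 + 0.36·2 = 2.33 bits/symbol.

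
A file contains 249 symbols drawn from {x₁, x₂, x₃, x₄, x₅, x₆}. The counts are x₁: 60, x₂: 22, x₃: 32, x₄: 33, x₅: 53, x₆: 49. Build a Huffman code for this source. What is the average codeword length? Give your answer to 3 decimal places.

Probabilities are the counts divided by 249.
Repeatedly combine the two least-probable nodes; the expected code length is the sum of the merged weights.
merge 22/249 + 32/249 → 18/83
merge 11/83 + 49/249 → 82/249
merge 53/249 + 18/83 → 107/249
merge 20/83 + 82/249 → 142/249
merge 107/249 + 142/249 → 1
L = 18/83 + 82/249 + 107/249 + 142/249 + 1 = 634/249 ≈ 2.546 bits/symbol.

2.546 bits/symbol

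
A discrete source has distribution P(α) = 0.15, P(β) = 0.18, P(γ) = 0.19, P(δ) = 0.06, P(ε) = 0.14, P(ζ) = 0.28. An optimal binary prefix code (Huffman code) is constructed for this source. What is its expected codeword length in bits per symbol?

Repeatedly combine the two least-probable nodes; the expected code length is the sum of the merged weights.
merge 3/50 + 7/50 → 1/5
merge 3/20 + 9/50 → 33/100
merge 19/100 + 1/5 → 39/100
merge 7/25 + 33/100 → 61/100
merge 39/100 + 61/100 → 1
L = 1/5 + 33/100 + 39/100 + 61/100 + 1 = 253/100 = 2.53 bits/symbol.

2.53 bits/symbol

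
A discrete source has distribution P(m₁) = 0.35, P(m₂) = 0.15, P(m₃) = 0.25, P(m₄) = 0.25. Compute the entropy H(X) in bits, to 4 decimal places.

H = −Σ pᵢ log₂ pᵢ.
−0.35·log₂(0.35) = 0.5301
−0.15·log₂(0.15) = 0.4105
−0.25·log₂(0.25) = 0.5000
−0.25·log₂(0.25) = 0.5000
Sum ≈ 1.9406 → 1.9406 bits.

1.9406 bits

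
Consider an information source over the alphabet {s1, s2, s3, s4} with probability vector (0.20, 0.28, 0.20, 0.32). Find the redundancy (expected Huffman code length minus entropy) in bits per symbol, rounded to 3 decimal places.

Entropy H = −Σ p log₂ p ≈ 1.9690 bits.
Huffman merges: 1/5+1/5→2/5; 7/25+8/25→3/5; 2/5+3/5→1. L = 2 ≈ 2.0000.
L − H = 2.0000 − 1.9690 = 0.031 bits.

0.031 bits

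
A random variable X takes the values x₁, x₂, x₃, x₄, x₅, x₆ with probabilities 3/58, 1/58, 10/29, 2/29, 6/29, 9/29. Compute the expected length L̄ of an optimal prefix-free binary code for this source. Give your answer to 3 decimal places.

Repeatedly combine the two least-probable nodes; the expected code length is the sum of the merged weights.
merge 1/58 + 3/58 → 2/29
merge 2/29 + 2/29 → 4/29
merge 4/29 + 6/29 → 10/29
merge 9/29 + 10/29 → 19/29
merge 10/29 + 19/29 → 1
L = 2/29 + 4/29 + 10/29 + 19/29 + 1 = 64/29 ≈ 2.207 bits/symbol.

2.207 bits/symbol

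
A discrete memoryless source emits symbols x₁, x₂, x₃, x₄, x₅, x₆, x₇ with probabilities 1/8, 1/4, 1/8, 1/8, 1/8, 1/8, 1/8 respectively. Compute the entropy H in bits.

Each probability is a power of 1/2, so log₂(1/p) is an integer.
H = Σ p·log₂(1/p) = 1/8·3 + 1/4·2 + 1/8·3 + 1/8·3 + 1/8·3 + 1/8·3 + 1/8·3 = 2.75 bits.

2.75 bits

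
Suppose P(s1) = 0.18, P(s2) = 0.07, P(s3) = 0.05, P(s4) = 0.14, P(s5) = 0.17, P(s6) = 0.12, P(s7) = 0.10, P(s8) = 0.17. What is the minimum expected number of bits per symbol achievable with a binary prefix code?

2.94 bits/symbol

Repeatedly combine the two least-probable nodes; the expected code length is the sum of the merged weights.
merge 1/20 + 7/100 → 3/25
merge 1/10 + 3/25 → 11/50
merge 3/25 + 7/50 → 13/50
merge 17/100 + 17/100 → 17/50
merge 9/50 + 11/50 → 2/5
merge 13/50 + 17/50 → 3/5
merge 2/5 + 3/5 → 1
L = 3/25 + 11/50 + 13/50 + 17/50 + 2/5 + 3/5 + 1 = 147/50 = 2.94 bits/symbol.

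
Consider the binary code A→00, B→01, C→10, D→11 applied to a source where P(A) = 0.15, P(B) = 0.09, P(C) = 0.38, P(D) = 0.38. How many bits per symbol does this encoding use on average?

L̄ = Σ pᵢ·ℓᵢ = 0.15·2 + 0.09·2 + 0.38·2 + 0.38·2 = 2 bits/symbol.

2 bits/symbol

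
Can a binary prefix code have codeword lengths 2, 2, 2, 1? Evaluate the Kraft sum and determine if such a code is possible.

1.25; no

With common denominator 2^2 = 4: Σ 2^(−ℓᵢ) = 1/4 + 1/4 + 1/4 + 2/4 = 5/4 = 1.25.
Kraft's inequality requires Σ ≤ 1; here Σ = 1.25 > 1, so no such prefix code exists.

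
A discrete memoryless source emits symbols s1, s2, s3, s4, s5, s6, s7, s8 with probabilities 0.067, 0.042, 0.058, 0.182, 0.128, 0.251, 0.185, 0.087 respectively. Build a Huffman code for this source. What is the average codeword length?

2.818 bits/symbol

Repeatedly combine the two least-probable nodes; the expected code length is the sum of the merged weights.
merge 21/500 + 29/500 → 1/10
merge 67/1000 + 87/1000 → 77/500
merge 1/10 + 16/125 → 57/250
merge 77/500 + 91/500 → 42/125
merge 37/200 + 57/250 → 413/1000
merge 251/1000 + 42/125 → 587/1000
merge 413/1000 + 587/1000 → 1
L = 1/10 + 77/500 + 57/250 + 42/125 + 413/1000 + 587/1000 + 1 = 1409/500 = 2.818 bits/symbol.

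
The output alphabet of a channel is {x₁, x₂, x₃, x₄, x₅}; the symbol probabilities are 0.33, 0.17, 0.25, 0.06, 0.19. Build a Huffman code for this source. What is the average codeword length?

Repeatedly combine the two least-probable nodes; the expected code length is the sum of the merged weights.
merge 3/50 + 17/100 → 23/100
merge 19/100 + 23/100 → 21/50
merge 1/4 + 33/100 → 29/50
merge 21/50 + 29/50 → 1
L = 23/100 + 21/50 + 29/50 + 1 = 223/100 = 2.23 bits/symbol.

2.23 bits/symbol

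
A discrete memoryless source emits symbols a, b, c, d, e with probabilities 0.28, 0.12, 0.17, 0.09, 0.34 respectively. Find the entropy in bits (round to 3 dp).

H = −Σ pᵢ log₂ pᵢ.
−0.28·log₂(0.28) = 0.5142
−0.12·log₂(0.12) = 0.3671
−0.17·log₂(0.17) = 0.4346
−0.09·log₂(0.09) = 0.3127
−0.34·log₂(0.34) = 0.5292
Sum ≈ 2.1577 → 2.158 bits.

2.158 bits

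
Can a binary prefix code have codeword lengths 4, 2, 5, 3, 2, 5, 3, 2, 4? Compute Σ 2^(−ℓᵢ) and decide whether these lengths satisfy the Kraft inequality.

1.1875; no

With common denominator 2^5 = 32: Σ 2^(−ℓᵢ) = 2/32 + 8/32 + 1/32 + 4/32 + 8/32 + 1/32 + 4/32 + 8/32 + 2/32 = 38/32 = 1.1875.
Kraft's inequality requires Σ ≤ 1; here Σ = 1.1875 > 1, so no such prefix code exists.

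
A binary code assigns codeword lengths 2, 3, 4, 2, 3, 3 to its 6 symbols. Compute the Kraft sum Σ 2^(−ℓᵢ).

With common denominator 2^4 = 16: Σ 2^(−ℓᵢ) = 4/16 + 2/16 + 1/16 + 4/16 + 2/16 + 2/16 = 15/16 = 0.9375.

0.9375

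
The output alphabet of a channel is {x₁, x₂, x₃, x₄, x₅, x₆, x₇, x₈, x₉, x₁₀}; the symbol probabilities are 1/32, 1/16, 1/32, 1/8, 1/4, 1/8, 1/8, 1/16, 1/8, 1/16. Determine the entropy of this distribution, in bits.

Each probability is a power of 1/2, so log₂(1/p) is an integer.
H = Σ p·log₂(1/p) = 1/32·5 + 1/16·4 + 1/32·5 + 1/8·3 + 1/4·2 + 1/8·3 + 1/8·3 + 1/16·4 + 1/8·3 + 1/16·4 = 3.0625 bits.

3.0625 bits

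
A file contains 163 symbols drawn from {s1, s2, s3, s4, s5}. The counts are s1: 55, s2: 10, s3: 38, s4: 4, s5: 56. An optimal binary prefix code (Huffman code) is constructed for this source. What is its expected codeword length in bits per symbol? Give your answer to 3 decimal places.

2.061 bits/symbol

Probabilities are the counts divided by 163.
Repeatedly combine the two least-probable nodes; the expected code length is the sum of the merged weights.
merge 4/163 + 10/163 → 14/163
merge 14/163 + 38/163 → 52/163
merge 52/163 + 55/163 → 107/163
merge 56/163 + 107/163 → 1
L = 14/163 + 52/163 + 107/163 + 1 = 336/163 ≈ 2.061 bits/symbol.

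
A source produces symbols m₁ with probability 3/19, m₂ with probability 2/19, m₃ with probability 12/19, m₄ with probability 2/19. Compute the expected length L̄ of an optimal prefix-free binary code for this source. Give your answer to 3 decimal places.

Repeatedly combine the two least-probable nodes; the expected code length is the sum of the merged weights.
merge 2/19 + 2/19 → 4/19
merge 3/19 + 4/19 → 7/19
merge 7/19 + 12/19 → 1
L = 4/19 + 7/19 + 1 = 30/19 ≈ 1.579 bits/symbol.

1.579 bits/symbol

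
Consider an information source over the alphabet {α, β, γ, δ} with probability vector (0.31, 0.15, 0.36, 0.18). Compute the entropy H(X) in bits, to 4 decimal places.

1.9103 bits

H = −Σ pᵢ log₂ pᵢ.
−0.31·log₂(0.31) = 0.5238
−0.15·log₂(0.15) = 0.4105
−0.36·log₂(0.36) = 0.5306
−0.18·log₂(0.18) = 0.4453
Sum ≈ 1.9103 → 1.9103 bits.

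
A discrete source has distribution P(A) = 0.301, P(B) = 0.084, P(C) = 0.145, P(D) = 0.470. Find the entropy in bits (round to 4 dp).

H = −Σ pᵢ log₂ pᵢ.
−0.301·log₂(0.301) = 0.5214
−0.084·log₂(0.084) = 0.3002
−0.145·log₂(0.145) = 0.4040
−0.470·log₂(0.470) = 0.5120
Sum ≈ 1.7375 → 1.7375 bits.

1.7375 bits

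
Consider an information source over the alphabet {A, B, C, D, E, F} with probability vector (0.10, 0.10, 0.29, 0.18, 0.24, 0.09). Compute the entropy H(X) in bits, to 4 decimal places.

2.4344 bits

H = −Σ pᵢ log₂ pᵢ.
−0.10·log₂(0.10) = 0.3322
−0.10·log₂(0.10) = 0.3322
−0.29·log₂(0.29) = 0.5179
−0.18·log₂(0.18) = 0.4453
−0.24·log₂(0.24) = 0.4941
−0.09·log₂(0.09) = 0.3127
Sum ≈ 2.4344 → 2.4344 bits.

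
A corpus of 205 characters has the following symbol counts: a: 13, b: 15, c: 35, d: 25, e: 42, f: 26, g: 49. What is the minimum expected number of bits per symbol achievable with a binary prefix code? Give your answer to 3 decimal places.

Probabilities are the counts divided by 205.
Repeatedly combine the two least-probable nodes; the expected code length is the sum of the merged weights.
merge 13/205 + 3/41 → 28/205
merge 5/41 + 26/205 → 51/205
merge 28/205 + 7/41 → 63/205
merge 42/205 + 49/205 → 91/205
merge 51/205 + 63/205 → 114/205
merge 91/205 + 114/205 → 1
L = 28/205 + 51/205 + 63/205 + 91/205 + 114/205 + 1 = 552/205 ≈ 2.693 bits/symbol.

2.693 bits/symbol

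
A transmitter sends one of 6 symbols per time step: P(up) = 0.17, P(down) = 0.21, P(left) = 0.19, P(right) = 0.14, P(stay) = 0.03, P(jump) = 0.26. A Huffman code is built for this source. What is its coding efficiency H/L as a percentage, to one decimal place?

96.3%

Entropy H = −Σ p log₂ p ≈ 2.4168 bits.
Huffman merges: 3/100+7/50→17/100; 17/100+17/100→17/50; 19/100+21/100→2/5; 13/50+17/50→3/5; 2/5+3/5→1. L = 251/100 ≈ 2.5100.
Efficiency = H/L = 2.4168/2.5100 = 96.3%.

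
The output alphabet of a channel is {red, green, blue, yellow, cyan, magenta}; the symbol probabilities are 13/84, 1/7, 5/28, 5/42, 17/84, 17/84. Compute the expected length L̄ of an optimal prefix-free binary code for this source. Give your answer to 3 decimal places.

Repeatedly combine the two least-probable nodes; the expected code length is the sum of the merged weights.
merge 5/42 + 1/7 → 11/42
merge 13/84 + 5/28 → 1/3
merge 17/84 + 17/84 → 17/42
merge 11/42 + 1/3 → 25/42
merge 17/42 + 25/42 → 1
L = 11/42 + 1/3 + 17/42 + 25/42 + 1 = 109/42 ≈ 2.595 bits/symbol.

2.595 bits/symbol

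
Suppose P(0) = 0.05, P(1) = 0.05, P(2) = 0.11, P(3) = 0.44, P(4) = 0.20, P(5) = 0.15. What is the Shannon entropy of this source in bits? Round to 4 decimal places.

2.1786 bits

H = −Σ pᵢ log₂ pᵢ.
−0.05·log₂(0.05) = 0.2161
−0.05·log₂(0.05) = 0.2161
−0.11·log₂(0.11) = 0.3503
−0.44·log₂(0.44) = 0.5211
−0.20·log₂(0.20) = 0.4644
−0.15·log₂(0.15) = 0.4105
Sum ≈ 2.1786 → 2.1786 bits.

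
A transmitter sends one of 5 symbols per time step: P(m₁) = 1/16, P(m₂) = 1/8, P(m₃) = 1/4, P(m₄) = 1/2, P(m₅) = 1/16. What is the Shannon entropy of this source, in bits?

1.875 bits

Each probability is a power of 1/2, so log₂(1/p) is an integer.
H = Σ p·log₂(1/p) = 1/16·4 + 1/8·3 + 1/4·2 + 1/2·1 + 1/16·4 = 1.875 bits.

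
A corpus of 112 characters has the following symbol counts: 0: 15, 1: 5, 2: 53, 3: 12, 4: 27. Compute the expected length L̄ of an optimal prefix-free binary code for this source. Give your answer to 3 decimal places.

Probabilities are the counts divided by 112.
Repeatedly combine the two least-probable nodes; the expected code length is the sum of the merged weights.
merge 5/112 + 3/28 → 17/112
merge 15/112 + 17/112 → 2/7
merge 27/112 + 2/7 → 59/112
merge 53/112 + 59/112 → 1
L = 17/112 + 2/7 + 59/112 + 1 = 55/28 ≈ 1.964 bits/symbol.

1.964 bits/symbol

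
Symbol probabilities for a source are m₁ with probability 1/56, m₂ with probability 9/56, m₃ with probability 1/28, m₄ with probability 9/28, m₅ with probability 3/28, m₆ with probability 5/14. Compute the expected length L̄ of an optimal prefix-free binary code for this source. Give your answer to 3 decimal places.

2.179 bits/symbol

Repeatedly combine the two least-probable nodes; the expected code length is the sum of the merged weights.
merge 1/56 + 1/28 → 3/56
merge 3/56 + 3/28 → 9/56
merge 9/56 + 9/56 → 9/28
merge 9/28 + 9/28 → 9/14
merge 5/14 + 9/14 → 1
L = 3/56 + 9/56 + 9/28 + 9/14 + 1 = 61/28 ≈ 2.179 bits/symbol.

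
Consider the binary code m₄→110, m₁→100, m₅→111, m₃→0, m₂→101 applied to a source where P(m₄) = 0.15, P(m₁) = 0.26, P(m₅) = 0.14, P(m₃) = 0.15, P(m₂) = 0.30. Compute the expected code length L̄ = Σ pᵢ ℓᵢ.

L̄ = Σ pᵢ·ℓᵢ = 0.15·3 + 0.26·3 + 0.14·3 + 0.15·1 + 0.30·3 = 2.7 bits/symbol.

2.7 bits/symbol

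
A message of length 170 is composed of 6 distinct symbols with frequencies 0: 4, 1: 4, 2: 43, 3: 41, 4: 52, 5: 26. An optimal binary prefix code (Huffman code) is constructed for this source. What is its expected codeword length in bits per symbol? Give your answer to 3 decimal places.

Probabilities are the counts divided by 170.
Repeatedly combine the two least-probable nodes; the expected code length is the sum of the merged weights.
merge 2/85 + 2/85 → 4/85
merge 4/85 + 13/85 → 1/5
merge 1/5 + 41/170 → 15/34
merge 43/170 + 26/85 → 19/34
merge 15/34 + 19/34 → 1
L = 4/85 + 1/5 + 15/34 + 19/34 + 1 = 191/85 ≈ 2.247 bits/symbol.

2.247 bits/symbol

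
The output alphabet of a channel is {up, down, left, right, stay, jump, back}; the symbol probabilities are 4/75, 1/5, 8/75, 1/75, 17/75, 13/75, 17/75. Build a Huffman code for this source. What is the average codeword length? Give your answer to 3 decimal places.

2.587 bits/symbol

Repeatedly combine the two least-probable nodes; the expected code length is the sum of the merged weights.
merge 1/75 + 4/75 → 1/15
merge 1/15 + 8/75 → 13/75
merge 13/75 + 13/75 → 26/75
merge 1/5 + 17/75 → 32/75
merge 17/75 + 26/75 → 43/75
merge 32/75 + 43/75 → 1
L = 1/15 + 13/75 + 26/75 + 32/75 + 43/75 + 1 = 194/75 ≈ 2.587 bits/symbol.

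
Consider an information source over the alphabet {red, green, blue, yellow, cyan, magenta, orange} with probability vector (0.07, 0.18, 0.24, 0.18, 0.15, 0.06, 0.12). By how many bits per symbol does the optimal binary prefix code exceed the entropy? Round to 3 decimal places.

0.036 bits

Entropy H = −Σ p log₂ p ≈ 2.6745 bits.
Huffman merges: 3/50+7/100→13/100; 3/25+13/100→1/4; 3/20+9/50→33/100; 9/50+6/25→21/50; 1/4+33/100→29/50; 21/50+29/50→1. L = 271/100 ≈ 2.7100.
L − H = 2.7100 − 2.6745 = 0.036 bits.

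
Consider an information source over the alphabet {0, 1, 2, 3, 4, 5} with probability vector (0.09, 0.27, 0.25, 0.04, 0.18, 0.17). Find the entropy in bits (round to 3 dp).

2.388 bits

H = −Σ pᵢ log₂ pᵢ.
−0.09·log₂(0.09) = 0.3127
−0.27·log₂(0.27) = 0.5100
−0.25·log₂(0.25) = 0.5000
−0.04·log₂(0.04) = 0.1858
−0.18·log₂(0.18) = 0.4453
−0.17·log₂(0.17) = 0.4346
Sum ≈ 2.3883 → 2.388 bits.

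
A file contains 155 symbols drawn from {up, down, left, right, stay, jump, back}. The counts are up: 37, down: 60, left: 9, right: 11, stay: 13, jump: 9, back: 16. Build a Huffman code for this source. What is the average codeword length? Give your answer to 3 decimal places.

Probabilities are the counts divided by 155.
Repeatedly combine the two least-probable nodes; the expected code length is the sum of the merged weights.
merge 9/155 + 9/155 → 18/155
merge 11/155 + 13/155 → 24/155
merge 16/155 + 18/155 → 34/155
merge 24/155 + 34/155 → 58/155
merge 37/155 + 58/155 → 19/31
merge 12/31 + 19/31 → 1
L = 18/155 + 24/155 + 34/155 + 58/155 + 19/31 + 1 = 384/155 ≈ 2.477 bits/symbol.

2.477 bits/symbol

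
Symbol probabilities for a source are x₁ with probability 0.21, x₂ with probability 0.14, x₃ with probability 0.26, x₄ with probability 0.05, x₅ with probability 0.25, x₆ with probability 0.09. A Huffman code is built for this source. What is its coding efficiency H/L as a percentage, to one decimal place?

99.3%

Entropy H = −Σ p log₂ p ≈ 2.4040 bits.
Huffman merges: 1/20+9/100→7/50; 7/50+7/50→7/25; 21/100+1/4→23/50; 13/50+7/25→27/50; 23/50+27/50→1. L = 121/50 ≈ 2.4200.
Efficiency = H/L = 2.4040/2.4200 = 99.3%.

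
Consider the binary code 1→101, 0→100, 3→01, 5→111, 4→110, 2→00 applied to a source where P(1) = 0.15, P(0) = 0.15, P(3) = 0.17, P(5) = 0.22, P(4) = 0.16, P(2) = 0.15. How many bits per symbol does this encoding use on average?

2.68 bits/symbol

L̄ = Σ pᵢ·ℓᵢ = 0.15·3 + 0.15·3 + 0.17·2 + 0.22·3 + 0.16·3 + 0.15·2 = 2.68 bits/symbol.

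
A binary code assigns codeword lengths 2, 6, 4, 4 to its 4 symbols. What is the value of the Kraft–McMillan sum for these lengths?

0.390625

With common denominator 2^6 = 64: Σ 2^(−ℓᵢ) = 16/64 + 1/64 + 4/64 + 4/64 = 25/64 = 0.390625.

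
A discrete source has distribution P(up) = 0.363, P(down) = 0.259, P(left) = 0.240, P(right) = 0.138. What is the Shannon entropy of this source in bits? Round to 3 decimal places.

H = −Σ pᵢ log₂ pᵢ.
−0.363·log₂(0.363) = 0.5307
−0.259·log₂(0.259) = 0.5048
−0.240·log₂(0.240) = 0.4941
−0.138·log₂(0.138) = 0.3943
Sum ≈ 1.9239 → 1.924 bits.

1.924 bits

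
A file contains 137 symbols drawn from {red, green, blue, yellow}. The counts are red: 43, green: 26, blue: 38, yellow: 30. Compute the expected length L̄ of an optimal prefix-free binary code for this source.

2 bits/symbol

Probabilities are the counts divided by 137.
Repeatedly combine the two least-probable nodes; the expected code length is the sum of the merged weights.
merge 26/137 + 30/137 → 56/137
merge 38/137 + 43/137 → 81/137
merge 56/137 + 81/137 → 1
L = 56/137 + 81/137 + 1 = 2 bits/symbol.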